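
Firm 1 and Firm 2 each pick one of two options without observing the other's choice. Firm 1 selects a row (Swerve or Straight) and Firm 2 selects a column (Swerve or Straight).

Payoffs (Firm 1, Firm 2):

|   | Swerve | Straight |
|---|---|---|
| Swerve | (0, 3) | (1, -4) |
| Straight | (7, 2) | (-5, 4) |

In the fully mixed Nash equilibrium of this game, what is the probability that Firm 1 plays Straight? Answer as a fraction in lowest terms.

7/9

Let x be the probability that Firm 1 plays Swerve. In a completely mixed equilibrium, Firm 2 must be indifferent between Swerve and Straight.
Firm 2's expected payoff from Swerve is 3x + 2(1−x); from Straight it is −4x + 4(1−x).
Setting these equal: x + 2 = −8x + 4, so x = 2/9.
Therefore Firm 1 plays Straight with probability 1 − 2/9 = 7/9.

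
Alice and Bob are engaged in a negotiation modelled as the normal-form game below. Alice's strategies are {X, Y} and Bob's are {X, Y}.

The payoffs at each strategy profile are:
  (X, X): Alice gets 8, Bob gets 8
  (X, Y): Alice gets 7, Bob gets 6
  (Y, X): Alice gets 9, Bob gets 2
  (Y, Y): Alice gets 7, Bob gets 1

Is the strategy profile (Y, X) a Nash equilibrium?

At (Y, X), Alice earns 9; switching to X would give 8, so Alice has no profitable deviation.
Bob earns 2; switching to Y would give 1, so Bob has no profitable deviation.
Neither player can gain by a unilateral deviation, so this profile is a Nash equilibrium.

Yes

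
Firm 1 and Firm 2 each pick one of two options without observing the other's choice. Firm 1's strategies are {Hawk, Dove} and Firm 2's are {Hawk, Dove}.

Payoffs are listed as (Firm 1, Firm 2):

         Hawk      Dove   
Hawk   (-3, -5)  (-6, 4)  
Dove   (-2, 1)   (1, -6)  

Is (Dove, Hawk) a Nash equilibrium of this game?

Yes

At (Dove, Hawk), Firm 1 earns -2; switching to Hawk would give -3, so Firm 1 has no profitable deviation.
Firm 2 earns 1; switching to Dove would give -6, so Firm 2 has no profitable deviation.
Neither player can gain by a unilateral deviation, so this profile is a Nash equilibrium.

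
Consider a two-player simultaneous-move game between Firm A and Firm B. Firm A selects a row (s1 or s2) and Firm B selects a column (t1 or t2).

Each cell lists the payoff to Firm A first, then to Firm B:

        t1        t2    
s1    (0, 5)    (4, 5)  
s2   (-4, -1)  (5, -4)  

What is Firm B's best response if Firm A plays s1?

either — both t1 and t2 are best responses

Against s1, Firm B earns 5 from t1 and 5 from t2.
So either strategy is a best response.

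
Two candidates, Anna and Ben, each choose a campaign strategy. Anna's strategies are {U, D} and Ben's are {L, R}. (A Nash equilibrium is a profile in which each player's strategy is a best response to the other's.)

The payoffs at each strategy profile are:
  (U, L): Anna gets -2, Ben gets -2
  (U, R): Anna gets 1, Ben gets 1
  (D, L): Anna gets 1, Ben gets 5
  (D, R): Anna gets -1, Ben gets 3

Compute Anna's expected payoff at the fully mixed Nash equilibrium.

First find y, the probability Ben plays L, from Anna's indifference between U and D: −2y + (1−y) = y − (1−y), giving y = 2/5.
Since Anna is indifferent in equilibrium, Anna's expected payoff equals the payoff from either row against (2/5, 3/5). Using U: −2(2/5) + (3/5) = -1/5.

-1/5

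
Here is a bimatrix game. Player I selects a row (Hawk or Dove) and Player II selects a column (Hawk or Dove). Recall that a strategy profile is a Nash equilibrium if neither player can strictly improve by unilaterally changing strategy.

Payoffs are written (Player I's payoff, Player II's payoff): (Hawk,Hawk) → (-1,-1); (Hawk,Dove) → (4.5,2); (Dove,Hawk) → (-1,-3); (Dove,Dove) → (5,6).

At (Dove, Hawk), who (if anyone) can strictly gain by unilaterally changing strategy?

Player I at (Dove, Hawk) earns -1; deviating to Hawk yields -1 — not better.
Player II earns -3; deviating to Dove yields 6 — a strict improvement.
Only Player II has a strictly profitable deviation.

Player II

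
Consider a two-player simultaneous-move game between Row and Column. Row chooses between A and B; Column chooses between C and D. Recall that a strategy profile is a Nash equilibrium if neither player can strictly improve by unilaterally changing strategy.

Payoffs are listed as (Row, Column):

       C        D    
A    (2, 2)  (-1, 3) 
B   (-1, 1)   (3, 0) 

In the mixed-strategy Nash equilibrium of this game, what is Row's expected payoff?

5/7

First find y, the probability Column plays C, from Row's indifference between A and B: 2y − (1−y) = −y + 3(1−y), giving y = 4/7.
Since Row is indifferent in equilibrium, Row's expected payoff equals the payoff from either row against (4/7, 3/7). Using A: 2(4/7) − (3/7) = 5/7.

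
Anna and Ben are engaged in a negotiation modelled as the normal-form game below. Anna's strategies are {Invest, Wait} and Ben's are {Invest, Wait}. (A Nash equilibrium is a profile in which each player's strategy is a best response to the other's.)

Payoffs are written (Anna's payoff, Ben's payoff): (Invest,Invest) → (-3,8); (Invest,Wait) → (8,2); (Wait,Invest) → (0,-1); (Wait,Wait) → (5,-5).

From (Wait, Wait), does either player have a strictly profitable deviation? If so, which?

Both

Anna at (Wait, Wait) earns 5; deviating to Invest yields 8 — a strict improvement.
Ben earns -5; deviating to Invest yields -1 — a strict improvement.
Both Anna and Ben have strictly profitable deviations.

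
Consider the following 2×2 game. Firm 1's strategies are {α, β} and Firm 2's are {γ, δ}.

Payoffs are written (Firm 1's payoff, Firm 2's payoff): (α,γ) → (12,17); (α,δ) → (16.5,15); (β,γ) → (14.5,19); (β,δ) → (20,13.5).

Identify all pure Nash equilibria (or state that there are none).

(α, γ): Firm 1 prefers β (14.5 > 12) — not an equilibrium.
(α, δ): Firm 1 prefers β (20 > 16.5); Firm 2 prefers γ (17 > 15) — not an equilibrium.
(β, γ): Firm 1 gets 14.5 ≥ 12 from α, and Firm 2 gets 19 ≥ 13.5 from δ — Nash equilibrium.
(β, δ): Firm 2 prefers γ (19 > 13.5) — not an equilibrium.

(β, γ)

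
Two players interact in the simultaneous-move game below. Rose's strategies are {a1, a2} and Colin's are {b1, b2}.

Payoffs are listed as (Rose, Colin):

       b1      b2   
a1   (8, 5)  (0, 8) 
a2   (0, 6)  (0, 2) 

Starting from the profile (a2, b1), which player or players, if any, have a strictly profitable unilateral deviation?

Rose

Rose at (a2, b1) earns 0; deviating to a1 yields 8 — a strict improvement.
Colin earns 6; deviating to b2 yields 2 — not better.
Only Rose has a strictly profitable deviation.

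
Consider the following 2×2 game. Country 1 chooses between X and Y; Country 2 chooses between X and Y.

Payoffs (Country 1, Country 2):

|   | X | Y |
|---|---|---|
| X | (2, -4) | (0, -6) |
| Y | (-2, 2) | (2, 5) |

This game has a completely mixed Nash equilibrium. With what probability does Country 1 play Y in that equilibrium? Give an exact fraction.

2/5

Let x be the probability that Country 1 plays X. In a completely mixed equilibrium, Country 2 must be indifferent between X and Y.
Country 2's expected payoff from X is −4x + 2(1−x); from Y it is −6x + 5(1−x).
Setting these equal: −6x + 2 = −11x + 5, so x = 3/5.
Therefore Country 1 plays Y with probability 1 − 3/5 = 2/5.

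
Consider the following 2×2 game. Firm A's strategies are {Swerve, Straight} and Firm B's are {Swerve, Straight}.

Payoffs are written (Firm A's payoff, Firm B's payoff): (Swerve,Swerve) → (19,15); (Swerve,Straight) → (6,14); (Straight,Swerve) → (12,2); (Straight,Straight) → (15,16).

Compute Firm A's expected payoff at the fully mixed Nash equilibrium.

213/16

First find q, the probability Firm B plays Swerve, from Firm A's indifference between Swerve and Straight: 19q + 6(1−q) = 12q + 15(1−q), giving q = 9/16.
Since Firm A is indifferent in equilibrium, Firm A's expected payoff equals the payoff from either row against (9/16, 7/16). Using Swerve: 19(9/16) + 6(7/16) = 213/16.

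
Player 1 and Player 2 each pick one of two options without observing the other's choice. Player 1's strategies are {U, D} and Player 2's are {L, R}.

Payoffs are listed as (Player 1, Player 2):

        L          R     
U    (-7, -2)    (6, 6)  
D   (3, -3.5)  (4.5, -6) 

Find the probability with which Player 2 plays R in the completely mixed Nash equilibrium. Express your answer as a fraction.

Let c be the probability that Player 2 plays L. In a completely mixed equilibrium, Player 1 must be indifferent between U and D.
Player 1's expected payoff from U is −7c + 6(1−c); from D it is 3c + 4.5(1−c).
Setting these equal: −13c + 6 = −1.5c + 4.5, so c = 3/23.
Therefore Player 2 plays R with probability 1 − 3/23 = 20/23.

20/23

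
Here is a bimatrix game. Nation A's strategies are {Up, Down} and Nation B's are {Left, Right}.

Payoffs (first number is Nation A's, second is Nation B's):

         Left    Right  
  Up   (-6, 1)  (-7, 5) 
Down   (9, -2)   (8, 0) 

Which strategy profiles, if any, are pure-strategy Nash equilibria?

(Down, Right)

(Up, Left): Nation A prefers Down (9 > -6); Nation B prefers Right (5 > 1) — not an equilibrium.
(Up, Right): Nation A prefers Down (8 > -7) — not an equilibrium.
(Down, Left): Nation B prefers Right (0 > -2) — not an equilibrium.
(Down, Right): Nation A gets 8 ≥ -7 from Up, and Nation B gets 0 ≥ -2 from Left — Nash equilibrium.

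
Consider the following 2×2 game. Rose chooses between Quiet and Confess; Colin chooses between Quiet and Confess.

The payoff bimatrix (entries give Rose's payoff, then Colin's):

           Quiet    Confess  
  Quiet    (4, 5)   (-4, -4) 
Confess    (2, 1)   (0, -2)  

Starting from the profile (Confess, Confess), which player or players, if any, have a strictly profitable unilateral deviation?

Rose at (Confess, Confess) earns 0; deviating to Quiet yields -4 — not better.
Colin earns -2; deviating to Quiet yields 1 — a strict improvement.
Only Colin has a strictly profitable deviation.

Colin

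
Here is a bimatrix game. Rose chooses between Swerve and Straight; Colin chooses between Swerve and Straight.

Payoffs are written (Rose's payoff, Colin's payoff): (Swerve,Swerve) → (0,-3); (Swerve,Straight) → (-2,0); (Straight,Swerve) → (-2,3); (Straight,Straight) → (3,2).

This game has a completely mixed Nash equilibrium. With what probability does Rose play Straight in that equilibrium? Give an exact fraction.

Let x be the probability that Rose plays Swerve. In a completely mixed equilibrium, Colin must be indifferent between Swerve and Straight.
Colin's expected payoff from Swerve is −3x + 3(1−x); from Straight it is 2(1−x).
Setting these equal: −6x + 3 = −2x + 2, so x = 1/4.
Therefore Rose plays Straight with probability 1 − 1/4 = 3/4.

3/4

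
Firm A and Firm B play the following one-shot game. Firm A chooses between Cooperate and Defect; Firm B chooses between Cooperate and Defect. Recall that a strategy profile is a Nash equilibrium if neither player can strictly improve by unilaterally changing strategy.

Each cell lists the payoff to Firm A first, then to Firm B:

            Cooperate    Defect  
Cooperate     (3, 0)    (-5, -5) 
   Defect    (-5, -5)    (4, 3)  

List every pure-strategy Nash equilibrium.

(Cooperate, Cooperate) and (Defect, Defect)

(Cooperate, Cooperate): Firm A gets 3 ≥ -5 from Defect, and Firm B gets 0 ≥ -5 from Defect — Nash equilibrium.
(Cooperate, Defect): Firm A prefers Defect (4 > -5); Firm B prefers Cooperate (0 > -5) — not an equilibrium.
(Defect, Cooperate): Firm A prefers Cooperate (3 > -5); Firm B prefers Defect (3 > -5) — not an equilibrium.
(Defect, Defect): Firm A gets 4 ≥ -5 from Cooperate, and Firm B gets 3 ≥ -5 from Cooperate — Nash equilibrium.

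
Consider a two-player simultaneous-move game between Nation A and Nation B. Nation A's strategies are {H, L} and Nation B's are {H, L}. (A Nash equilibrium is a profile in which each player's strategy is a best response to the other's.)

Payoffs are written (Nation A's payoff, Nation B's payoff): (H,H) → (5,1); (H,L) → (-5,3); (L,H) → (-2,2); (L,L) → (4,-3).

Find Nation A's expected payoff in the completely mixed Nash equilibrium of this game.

5/8

First find y, the probability Nation B plays H, from Nation A's indifference between H and L: 5y − 5(1−y) = −2y + 4(1−y), giving y = 9/16.
Since Nation A is indifferent in equilibrium, Nation A's expected payoff equals the payoff from either row against (9/16, 7/16). Using H: 5(9/16) − 5(7/16) = 5/8.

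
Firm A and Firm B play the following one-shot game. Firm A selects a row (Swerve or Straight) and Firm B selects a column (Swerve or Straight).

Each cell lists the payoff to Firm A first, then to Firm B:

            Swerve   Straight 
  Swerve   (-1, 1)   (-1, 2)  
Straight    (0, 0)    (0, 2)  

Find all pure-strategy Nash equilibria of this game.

(Swerve, Swerve): Firm A prefers Straight (0 > -1); Firm B prefers Straight (2 > 1) — not an equilibrium.
(Swerve, Straight): Firm A prefers Straight (0 > -1) — not an equilibrium.
(Straight, Swerve): Firm B prefers Straight (2 > 0) — not an equilibrium.
(Straight, Straight): Firm A gets 0 ≥ -1 from Swerve, and Firm B gets 2 ≥ 0 from Swerve — Nash equilibrium.

(Straight, Straight)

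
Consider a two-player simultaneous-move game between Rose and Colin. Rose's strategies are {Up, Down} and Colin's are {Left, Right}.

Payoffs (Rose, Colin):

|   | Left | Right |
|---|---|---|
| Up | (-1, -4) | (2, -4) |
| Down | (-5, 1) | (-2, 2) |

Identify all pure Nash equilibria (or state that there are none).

(Up, Left): Rose gets -1 ≥ -5 from Down, and Colin gets -4 ≥ -4 from Right — Nash equilibrium.
(Up, Right): Rose gets 2 ≥ -2 from Down, and Colin gets -4 ≥ -4 from Left — Nash equilibrium.
(Down, Left): Rose prefers Up (-1 > -5); Colin prefers Right (2 > 1) — not an equilibrium.
(Down, Right): Rose prefers Up (2 > -2) — not an equilibrium.

(Up, Left) and (Up, Right)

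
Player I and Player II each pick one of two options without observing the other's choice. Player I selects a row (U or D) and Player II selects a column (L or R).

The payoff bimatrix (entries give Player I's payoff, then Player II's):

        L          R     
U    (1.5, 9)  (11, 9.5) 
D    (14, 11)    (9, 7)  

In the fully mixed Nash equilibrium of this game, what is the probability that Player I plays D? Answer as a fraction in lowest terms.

1/9

Let r be the probability that Player I plays U. In a completely mixed equilibrium, Player II must be indifferent between L and R.
Player II's expected payoff from L is 9r + 11(1−r); from R it is 9.5r + 7(1−r).
Setting these equal: −2r + 11 = 2.5r + 7, so r = 8/9.
Therefore Player I plays D with probability 1 − 8/9 = 1/9.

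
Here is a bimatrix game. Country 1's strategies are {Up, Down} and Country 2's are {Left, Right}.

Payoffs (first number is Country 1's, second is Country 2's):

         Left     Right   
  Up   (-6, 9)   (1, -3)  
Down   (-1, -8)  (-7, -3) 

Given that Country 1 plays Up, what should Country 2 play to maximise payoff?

Left

Against Up, Country 2 earns 9 from Left and -3 from Right.
So Left is the best response.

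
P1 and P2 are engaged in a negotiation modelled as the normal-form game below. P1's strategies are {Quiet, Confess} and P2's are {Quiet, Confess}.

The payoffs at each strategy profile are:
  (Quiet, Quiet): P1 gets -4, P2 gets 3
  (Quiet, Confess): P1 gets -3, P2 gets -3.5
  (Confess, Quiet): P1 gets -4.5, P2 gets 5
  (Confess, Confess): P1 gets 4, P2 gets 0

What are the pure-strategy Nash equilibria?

(Quiet, Quiet): P1 gets -4 ≥ -4.5 from Confess, and P2 gets 3 ≥ -3.5 from Confess — Nash equilibrium.
(Quiet, Confess): P1 prefers Confess (4 > -3); P2 prefers Quiet (3 > -3.5) — not an equilibrium.
(Confess, Quiet): P1 prefers Quiet (-4 > -4.5) — not an equilibrium.
(Confess, Confess): P2 prefers Quiet (5 > 0) — not an equilibrium.

(Quiet, Quiet)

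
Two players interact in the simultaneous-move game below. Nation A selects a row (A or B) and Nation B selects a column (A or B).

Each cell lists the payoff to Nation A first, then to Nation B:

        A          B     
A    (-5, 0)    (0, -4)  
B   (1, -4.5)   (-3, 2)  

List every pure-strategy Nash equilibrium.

none

(A, A): Nation A prefers B (1 > -5) — not an equilibrium.
(A, B): Nation B prefers A (0 > -4) — not an equilibrium.
(B, A): Nation B prefers B (2 > -4.5) — not an equilibrium.
(B, B): Nation A prefers A (0 > -3) — not an equilibrium.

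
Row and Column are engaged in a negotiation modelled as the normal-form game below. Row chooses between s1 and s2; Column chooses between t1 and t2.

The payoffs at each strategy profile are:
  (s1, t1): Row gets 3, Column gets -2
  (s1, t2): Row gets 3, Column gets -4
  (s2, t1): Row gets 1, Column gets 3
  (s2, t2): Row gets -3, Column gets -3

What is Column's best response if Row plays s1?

Against s1, Column earns -2 from t1 and -4 from t2.
So t1 is the best response.

t1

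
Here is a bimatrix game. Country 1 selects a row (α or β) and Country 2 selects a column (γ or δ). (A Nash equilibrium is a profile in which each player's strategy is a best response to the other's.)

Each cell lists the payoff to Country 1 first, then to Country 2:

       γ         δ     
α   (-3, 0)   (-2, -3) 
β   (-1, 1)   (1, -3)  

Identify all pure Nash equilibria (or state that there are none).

(α, γ): Country 1 prefers β (-1 > -3) — not an equilibrium.
(α, δ): Country 1 prefers β (1 > -2); Country 2 prefers γ (0 > -3) — not an equilibrium.
(β, γ): Country 1 gets -1 ≥ -3 from α, and Country 2 gets 1 ≥ -3 from δ — Nash equilibrium.
(β, δ): Country 2 prefers γ (1 > -3) — not an equilibrium.

(β, γ)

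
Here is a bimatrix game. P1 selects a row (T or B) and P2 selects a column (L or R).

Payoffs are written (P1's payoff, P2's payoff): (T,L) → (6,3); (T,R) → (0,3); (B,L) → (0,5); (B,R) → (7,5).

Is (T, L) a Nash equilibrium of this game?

At (T, L), P1 earns 6; switching to B would give 0, so P1 has no profitable deviation.
P2 earns 3; switching to R would give 3, so P2 has no profitable deviation.
Neither player can gain by a unilateral deviation, so this profile is a Nash equilibrium.

Yes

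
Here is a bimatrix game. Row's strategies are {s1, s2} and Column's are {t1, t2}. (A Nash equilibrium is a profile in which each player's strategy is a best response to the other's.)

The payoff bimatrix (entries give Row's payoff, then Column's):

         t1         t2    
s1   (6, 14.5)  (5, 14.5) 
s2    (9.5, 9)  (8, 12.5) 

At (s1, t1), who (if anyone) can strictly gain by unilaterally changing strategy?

Row at (s1, t1) earns 6; deviating to s2 yields 9.5 — a strict improvement.
Column earns 14.5; deviating to t2 yields 14.5 — not better.
Only Row has a strictly profitable deviation.

Row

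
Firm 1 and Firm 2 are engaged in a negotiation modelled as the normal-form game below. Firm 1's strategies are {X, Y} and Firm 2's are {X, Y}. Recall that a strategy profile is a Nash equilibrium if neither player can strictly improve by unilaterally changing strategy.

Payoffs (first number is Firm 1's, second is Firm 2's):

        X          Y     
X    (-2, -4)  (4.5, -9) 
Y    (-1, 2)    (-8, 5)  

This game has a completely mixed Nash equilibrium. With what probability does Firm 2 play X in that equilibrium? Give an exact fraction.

25/27

Let c be the probability that Firm 2 plays X. In a completely mixed equilibrium, Firm 1 must be indifferent between X and Y.
Firm 1's expected payoff from X is −2c + 4.5(1−c); from Y it is −c − 8(1−c).
Setting these equal: −6.5c + 4.5 = 7c − 8, so c = 25/27.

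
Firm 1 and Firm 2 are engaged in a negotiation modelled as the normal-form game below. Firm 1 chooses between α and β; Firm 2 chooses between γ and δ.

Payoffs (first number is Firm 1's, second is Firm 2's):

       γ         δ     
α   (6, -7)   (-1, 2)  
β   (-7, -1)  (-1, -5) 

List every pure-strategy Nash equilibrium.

(α, δ)

(α, γ): Firm 2 prefers δ (2 > -7) — not an equilibrium.
(α, δ): Firm 1 gets -1 ≥ -1 from β, and Firm 2 gets 2 ≥ -7 from γ — Nash equilibrium.
(β, γ): Firm 1 prefers α (6 > -7) — not an equilibrium.
(β, δ): Firm 2 prefers γ (-1 > -5) — not an equilibrium.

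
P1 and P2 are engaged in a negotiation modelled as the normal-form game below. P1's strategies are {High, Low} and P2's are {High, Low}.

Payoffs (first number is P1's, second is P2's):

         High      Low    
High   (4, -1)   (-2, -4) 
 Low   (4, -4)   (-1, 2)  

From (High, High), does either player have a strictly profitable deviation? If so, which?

P1 at (High, High) earns 4; deviating to Low yields 4 — not better.
P2 earns -1; deviating to Low yields -4 — not better.
Neither player can strictly improve; the profile is a Nash equilibrium.

Neither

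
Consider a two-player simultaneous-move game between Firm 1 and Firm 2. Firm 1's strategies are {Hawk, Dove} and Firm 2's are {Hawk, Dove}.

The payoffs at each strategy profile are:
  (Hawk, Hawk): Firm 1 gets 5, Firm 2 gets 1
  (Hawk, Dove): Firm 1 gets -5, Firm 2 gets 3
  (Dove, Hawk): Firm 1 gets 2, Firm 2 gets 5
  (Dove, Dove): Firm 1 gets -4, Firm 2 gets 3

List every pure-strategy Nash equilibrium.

none

(Hawk, Hawk): Firm 2 prefers Dove (3 > 1) — not an equilibrium.
(Hawk, Dove): Firm 1 prefers Dove (-4 > -5) — not an equilibrium.
(Dove, Hawk): Firm 1 prefers Hawk (5 > 2) — not an equilibrium.
(Dove, Dove): Firm 2 prefers Hawk (5 > 3) — not an equilibrium.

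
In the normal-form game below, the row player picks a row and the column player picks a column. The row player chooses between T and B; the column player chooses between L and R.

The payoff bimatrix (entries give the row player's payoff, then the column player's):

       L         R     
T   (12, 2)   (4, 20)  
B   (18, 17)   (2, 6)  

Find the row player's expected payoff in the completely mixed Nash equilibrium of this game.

First find q, the probability the column player plays L, from the row player's indifference between T and B: 12q + 4(1−q) = 18q + 2(1−q), giving q = 1/4.
Since the row player is indifferent in equilibrium, the row player's expected payoff equals the payoff from either row against (1/4, 3/4). Using T: 12(1/4) + 4(3/4) = 6.

6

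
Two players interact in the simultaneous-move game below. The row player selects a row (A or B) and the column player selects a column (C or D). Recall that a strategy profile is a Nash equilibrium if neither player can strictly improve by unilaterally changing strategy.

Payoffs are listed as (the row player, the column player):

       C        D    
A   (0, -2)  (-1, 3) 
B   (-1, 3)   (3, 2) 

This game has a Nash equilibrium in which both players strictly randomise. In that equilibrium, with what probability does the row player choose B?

Let p be the probability that the row player plays A. In a completely mixed equilibrium, the column player must be indifferent between C and D.
The column player's expected payoff from C is −2p + 3(1−p); from D it is 3p + 2(1−p).
Setting these equal: −5p + 3 = p + 2, so p = 1/6.
Therefore the row player plays B with probability 1 − 1/6 = 5/6.

5/6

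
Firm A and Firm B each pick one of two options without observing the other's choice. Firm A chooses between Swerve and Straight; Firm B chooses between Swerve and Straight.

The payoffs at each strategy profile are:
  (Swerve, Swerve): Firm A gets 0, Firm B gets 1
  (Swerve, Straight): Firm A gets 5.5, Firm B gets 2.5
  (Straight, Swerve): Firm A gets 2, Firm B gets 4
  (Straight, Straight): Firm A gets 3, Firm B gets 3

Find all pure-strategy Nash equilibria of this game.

(Swerve, Straight) and (Straight, Swerve)

(Swerve, Swerve): Firm A prefers Straight (2 > 0); Firm B prefers Straight (2.5 > 1) — not an equilibrium.
(Swerve, Straight): Firm A gets 5.5 ≥ 3 from Straight, and Firm B gets 2.5 ≥ 1 from Swerve — Nash equilibrium.
(Straight, Swerve): Firm A gets 2 ≥ 0 from Swerve, and Firm B gets 4 ≥ 3 from Straight — Nash equilibrium.
(Straight, Straight): Firm A prefers Swerve (5.5 > 3); Firm B prefers Swerve (4 > 3) — not an equilibrium.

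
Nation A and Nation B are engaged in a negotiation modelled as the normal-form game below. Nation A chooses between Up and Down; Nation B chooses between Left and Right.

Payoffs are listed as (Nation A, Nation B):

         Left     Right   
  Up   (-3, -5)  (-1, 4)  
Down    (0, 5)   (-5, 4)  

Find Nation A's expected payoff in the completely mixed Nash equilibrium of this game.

-15/7

First find y, the probability Nation B plays Left, from Nation A's indifference between Up and Down: −3y − (1−y) = −5(1−y), giving y = 4/7.
Since Nation A is indifferent in equilibrium, Nation A's expected payoff equals the payoff from either row against (4/7, 3/7). Using Up: −3(4/7) − (3/7) = -15/7.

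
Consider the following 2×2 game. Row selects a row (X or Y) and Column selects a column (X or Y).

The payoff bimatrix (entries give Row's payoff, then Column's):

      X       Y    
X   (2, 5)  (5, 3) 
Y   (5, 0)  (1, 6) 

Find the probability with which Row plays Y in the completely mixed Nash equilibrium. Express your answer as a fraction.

1/4

Let x be the probability that Row plays X. In a completely mixed equilibrium, Column must be indifferent between X and Y.
Column's expected payoff from X is 5x; from Y it is 3x + 6(1−x).
Setting these equal: 5x = −3x + 6, so x = 3/4.
Therefore Row plays Y with probability 1 − 3/4 = 1/4.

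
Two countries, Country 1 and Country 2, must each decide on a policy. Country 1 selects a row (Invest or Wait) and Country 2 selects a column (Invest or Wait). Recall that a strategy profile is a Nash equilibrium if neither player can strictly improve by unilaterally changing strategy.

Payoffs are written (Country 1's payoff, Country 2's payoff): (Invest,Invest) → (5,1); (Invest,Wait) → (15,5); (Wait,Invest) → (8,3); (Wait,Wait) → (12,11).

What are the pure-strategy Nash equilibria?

(Invest, Invest): Country 1 prefers Wait (8 > 5); Country 2 prefers Wait (5 > 1) — not an equilibrium.
(Invest, Wait): Country 1 gets 15 ≥ 12 from Wait, and Country 2 gets 5 ≥ 1 from Invest — Nash equilibrium.
(Wait, Invest): Country 2 prefers Wait (11 > 3) — not an equilibrium.
(Wait, Wait): Country 1 prefers Invest (15 > 12) — not an equilibrium.

(Invest, Wait)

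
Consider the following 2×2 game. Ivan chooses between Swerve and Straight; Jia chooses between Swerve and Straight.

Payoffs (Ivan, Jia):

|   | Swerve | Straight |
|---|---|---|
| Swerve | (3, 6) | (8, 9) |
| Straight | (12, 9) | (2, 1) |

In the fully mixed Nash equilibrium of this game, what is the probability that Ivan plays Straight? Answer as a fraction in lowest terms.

3/11

Let r be the probability that Ivan plays Swerve. In a completely mixed equilibrium, Jia must be indifferent between Swerve and Straight.
Jia's expected payoff from Swerve is 6r + 9(1−r); from Straight it is 9r + (1−r).
Setting these equal: −3r + 9 = 8r + 1, so r = 8/11.
Therefore Ivan plays Straight with probability 1 − 8/11 = 3/11.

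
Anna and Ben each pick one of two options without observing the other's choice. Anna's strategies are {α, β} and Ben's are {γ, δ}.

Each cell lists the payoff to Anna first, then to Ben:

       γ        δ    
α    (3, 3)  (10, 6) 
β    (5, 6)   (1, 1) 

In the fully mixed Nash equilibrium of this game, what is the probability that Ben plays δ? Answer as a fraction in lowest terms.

Let y be the probability that Ben plays γ. In a completely mixed equilibrium, Anna must be indifferent between α and β.
Anna's expected payoff from α is 3y + 10(1−y); from β it is 5y + (1−y).
Setting these equal: −7y + 10 = 4y + 1, so y = 9/11.
Therefore Ben plays δ with probability 1 − 9/11 = 2/11.

2/11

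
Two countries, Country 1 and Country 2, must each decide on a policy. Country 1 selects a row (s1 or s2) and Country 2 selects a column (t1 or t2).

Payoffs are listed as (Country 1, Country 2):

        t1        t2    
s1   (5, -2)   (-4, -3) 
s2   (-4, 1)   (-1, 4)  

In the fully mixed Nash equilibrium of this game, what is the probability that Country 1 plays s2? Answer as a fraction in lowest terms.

1/4

Let x be the probability that Country 1 plays s1. In a completely mixed equilibrium, Country 2 must be indifferent between t1 and t2.
Country 2's expected payoff from t1 is −2x + (1−x); from t2 it is −3x + 4(1−x).
Setting these equal: −3x + 1 = −7x + 4, so x = 3/4.
Therefore Country 1 plays s2 with probability 1 − 3/4 = 1/4.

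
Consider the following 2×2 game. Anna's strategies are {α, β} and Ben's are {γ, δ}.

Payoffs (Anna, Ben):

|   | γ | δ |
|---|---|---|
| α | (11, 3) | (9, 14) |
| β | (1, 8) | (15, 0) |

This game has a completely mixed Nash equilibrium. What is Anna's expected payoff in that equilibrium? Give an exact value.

39/4

First find q, the probability Ben plays γ, from Anna's indifference between α and β: 11q + 9(1−q) = q + 15(1−q), giving q = 3/8.
Since Anna is indifferent in equilibrium, Anna's expected payoff equals the payoff from either row against (3/8, 5/8). Using α: 11(3/8) + 9(5/8) = 39/4.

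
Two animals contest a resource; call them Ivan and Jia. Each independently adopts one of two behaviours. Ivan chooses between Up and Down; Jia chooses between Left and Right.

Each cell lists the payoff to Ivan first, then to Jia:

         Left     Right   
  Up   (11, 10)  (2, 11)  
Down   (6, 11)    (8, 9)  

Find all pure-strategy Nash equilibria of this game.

(Up, Left): Jia prefers Right (11 > 10) — not an equilibrium.
(Up, Right): Ivan prefers Down (8 > 2) — not an equilibrium.
(Down, Left): Ivan prefers Up (11 > 6) — not an equilibrium.
(Down, Right): Jia prefers Left (11 > 9) — not an equilibrium.

none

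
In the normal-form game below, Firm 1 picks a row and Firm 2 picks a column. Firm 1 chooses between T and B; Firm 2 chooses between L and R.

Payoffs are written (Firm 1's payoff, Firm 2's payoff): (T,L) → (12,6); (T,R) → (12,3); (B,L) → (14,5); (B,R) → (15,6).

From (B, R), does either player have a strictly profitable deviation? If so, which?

Neither

Firm 1 at (B, R) earns 15; deviating to T yields 12 — not better.
Firm 2 earns 6; deviating to L yields 5 — not better.
Neither player can strictly improve; the profile is a Nash equilibrium.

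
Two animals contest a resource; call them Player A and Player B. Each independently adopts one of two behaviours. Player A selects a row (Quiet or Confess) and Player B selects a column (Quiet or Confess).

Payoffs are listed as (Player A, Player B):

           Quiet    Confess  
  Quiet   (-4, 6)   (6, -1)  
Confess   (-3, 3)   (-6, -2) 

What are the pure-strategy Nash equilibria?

(Confess, Quiet)

(Quiet, Quiet): Player A prefers Confess (-3 > -4) — not an equilibrium.
(Quiet, Confess): Player B prefers Quiet (6 > -1) — not an equilibrium.
(Confess, Quiet): Player A gets -3 ≥ -4 from Quiet, and Player B gets 3 ≥ -2 from Confess — Nash equilibrium.
(Confess, Confess): Player A prefers Quiet (6 > -6); Player B prefers Quiet (3 > -2) — not an equilibrium.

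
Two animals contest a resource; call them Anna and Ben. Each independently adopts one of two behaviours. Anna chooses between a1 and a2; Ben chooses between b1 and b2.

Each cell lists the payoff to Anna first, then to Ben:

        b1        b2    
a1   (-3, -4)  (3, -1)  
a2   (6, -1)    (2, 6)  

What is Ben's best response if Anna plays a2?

b2

Against a2, Ben earns -1 from b1 and 6 from b2.
So b2 is the best response.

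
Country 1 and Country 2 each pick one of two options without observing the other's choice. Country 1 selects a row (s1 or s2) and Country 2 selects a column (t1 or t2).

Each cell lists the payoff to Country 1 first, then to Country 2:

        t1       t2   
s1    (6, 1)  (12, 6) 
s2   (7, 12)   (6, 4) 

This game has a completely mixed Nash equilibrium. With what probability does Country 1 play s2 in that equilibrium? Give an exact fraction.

Let p be the probability that Country 1 plays s1. In a completely mixed equilibrium, Country 2 must be indifferent between t1 and t2.
Country 2's expected payoff from t1 is p + 12(1−p); from t2 it is 6p + 4(1−p).
Setting these equal: −11p + 12 = 2p + 4, so p = 8/13.
Therefore Country 1 plays s2 with probability 1 − 8/13 = 5/13.

5/13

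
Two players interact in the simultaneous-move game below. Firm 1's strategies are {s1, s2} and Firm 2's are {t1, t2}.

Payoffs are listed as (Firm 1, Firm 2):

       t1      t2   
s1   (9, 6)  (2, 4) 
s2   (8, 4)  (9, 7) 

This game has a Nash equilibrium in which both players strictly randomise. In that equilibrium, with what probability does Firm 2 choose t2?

Let q be the probability that Firm 2 plays t1. In a completely mixed equilibrium, Firm 1 must be indifferent between s1 and s2.
Firm 1's expected payoff from s1 is 9q + 2(1−q); from s2 it is 8q + 9(1−q).
Setting these equal: 7q + 2 = −q + 9, so q = 7/8.
Therefore Firm 2 plays t2 with probability 1 − 7/8 = 1/8.

1/8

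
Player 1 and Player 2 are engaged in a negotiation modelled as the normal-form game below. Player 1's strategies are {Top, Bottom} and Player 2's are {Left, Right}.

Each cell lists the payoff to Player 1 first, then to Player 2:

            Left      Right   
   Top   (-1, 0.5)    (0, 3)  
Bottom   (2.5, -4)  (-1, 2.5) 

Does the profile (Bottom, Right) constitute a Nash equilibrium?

At (Bottom, Right), Player 1 earns -1; switching to Top would give 0, so Player 1 would deviate.
Player 2 earns 2.5; switching to Left would give -4, so Player 2 has no profitable deviation.
Since at least one player can profitably deviate, this is not a Nash equilibrium.

No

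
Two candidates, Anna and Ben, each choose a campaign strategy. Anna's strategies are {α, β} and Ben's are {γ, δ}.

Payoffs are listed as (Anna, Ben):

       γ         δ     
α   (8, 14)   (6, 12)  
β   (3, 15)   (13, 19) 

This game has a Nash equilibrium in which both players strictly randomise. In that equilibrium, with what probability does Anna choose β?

Let r be the probability that Anna plays α. In a completely mixed equilibrium, Ben must be indifferent between γ and δ.
Ben's expected payoff from γ is 14r + 15(1−r); from δ it is 12r + 19(1−r).
Setting these equal: −r + 15 = −7r + 19, so r = 2/3.
Therefore Anna plays β with probability 1 − 2/3 = 1/3.

1/3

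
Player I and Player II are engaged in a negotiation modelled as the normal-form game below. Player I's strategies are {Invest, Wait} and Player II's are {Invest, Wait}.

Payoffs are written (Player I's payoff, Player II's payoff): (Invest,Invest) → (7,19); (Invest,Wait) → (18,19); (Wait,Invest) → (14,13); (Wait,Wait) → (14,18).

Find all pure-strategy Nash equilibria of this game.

(Invest, Wait)

(Invest, Invest): Player I prefers Wait (14 > 7) — not an equilibrium.
(Invest, Wait): Player I gets 18 ≥ 14 from Wait, and Player II gets 19 ≥ 19 from Invest — Nash equilibrium.
(Wait, Invest): Player II prefers Wait (18 > 13) — not an equilibrium.
(Wait, Wait): Player I prefers Invest (18 > 14) — not an equilibrium.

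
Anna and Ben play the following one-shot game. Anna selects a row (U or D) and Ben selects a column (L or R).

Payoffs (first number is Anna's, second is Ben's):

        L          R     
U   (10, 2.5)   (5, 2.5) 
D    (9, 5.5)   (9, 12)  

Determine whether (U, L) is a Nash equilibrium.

Yes

At (U, L), Anna earns 10; switching to D would give 9, so Anna has no profitable deviation.
Ben earns 2.5; switching to R would give 2.5, so Ben has no profitable deviation.
Neither player can gain by a unilateral deviation, so this profile is a Nash equilibrium.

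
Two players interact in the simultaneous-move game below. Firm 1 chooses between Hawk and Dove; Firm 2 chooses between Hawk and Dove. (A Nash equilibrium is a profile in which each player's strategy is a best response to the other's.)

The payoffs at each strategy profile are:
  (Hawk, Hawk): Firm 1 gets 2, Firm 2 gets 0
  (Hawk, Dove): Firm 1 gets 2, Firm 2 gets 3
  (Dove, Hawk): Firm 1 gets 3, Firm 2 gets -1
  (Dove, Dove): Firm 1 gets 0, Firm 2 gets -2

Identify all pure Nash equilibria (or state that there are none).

(Hawk, Dove) and (Dove, Hawk)

(Hawk, Hawk): Firm 1 prefers Dove (3 > 2); Firm 2 prefers Dove (3 > 0) — not an equilibrium.
(Hawk, Dove): Firm 1 gets 2 ≥ 0 from Dove, and Firm 2 gets 3 ≥ 0 from Hawk — Nash equilibrium.
(Dove, Hawk): Firm 1 gets 3 ≥ 2 from Hawk, and Firm 2 gets -1 ≥ -2 from Dove — Nash equilibrium.
(Dove, Dove): Firm 1 prefers Hawk (2 > 0); Firm 2 prefers Hawk (-1 > -2) — not an equilibrium.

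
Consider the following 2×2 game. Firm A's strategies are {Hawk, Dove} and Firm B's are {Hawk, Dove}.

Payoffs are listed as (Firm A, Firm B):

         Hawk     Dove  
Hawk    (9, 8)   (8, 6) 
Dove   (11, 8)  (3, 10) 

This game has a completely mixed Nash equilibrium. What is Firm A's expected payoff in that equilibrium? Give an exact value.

61/7

First find y, the probability Firm B plays Hawk, from Firm A's indifference between Hawk and Dove: 9y + 8(1−y) = 11y + 3(1−y), giving y = 5/7.
Since Firm A is indifferent in equilibrium, Firm A's expected payoff equals the payoff from either row against (5/7, 2/7). Using Hawk: 9(5/7) + 8(2/7) = 61/7.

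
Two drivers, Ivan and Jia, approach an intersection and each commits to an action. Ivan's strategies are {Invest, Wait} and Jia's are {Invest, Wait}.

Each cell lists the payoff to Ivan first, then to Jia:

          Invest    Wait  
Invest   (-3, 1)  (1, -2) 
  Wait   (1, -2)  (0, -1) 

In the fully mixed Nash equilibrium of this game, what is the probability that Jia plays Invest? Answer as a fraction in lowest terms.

1/5

Let y be the probability that Jia plays Invest. In a completely mixed equilibrium, Ivan must be indifferent between Invest and Wait.
Ivan's expected payoff from Invest is −3y + (1−y); from Wait it is y.
Setting these equal: −4y + 1 = y, so y = 1/5.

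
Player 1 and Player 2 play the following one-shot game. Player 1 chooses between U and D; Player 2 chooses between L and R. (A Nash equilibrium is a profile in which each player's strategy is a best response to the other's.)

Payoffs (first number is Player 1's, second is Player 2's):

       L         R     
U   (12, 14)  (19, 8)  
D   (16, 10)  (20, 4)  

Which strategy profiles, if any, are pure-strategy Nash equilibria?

(U, L): Player 1 prefers D (16 > 12) — not an equilibrium.
(U, R): Player 1 prefers D (20 > 19); Player 2 prefers L (14 > 8) — not an equilibrium.
(D, L): Player 1 gets 16 ≥ 12 from U, and Player 2 gets 10 ≥ 4 from R — Nash equilibrium.
(D, R): Player 2 prefers L (10 > 4) — not an equilibrium.

(D, L)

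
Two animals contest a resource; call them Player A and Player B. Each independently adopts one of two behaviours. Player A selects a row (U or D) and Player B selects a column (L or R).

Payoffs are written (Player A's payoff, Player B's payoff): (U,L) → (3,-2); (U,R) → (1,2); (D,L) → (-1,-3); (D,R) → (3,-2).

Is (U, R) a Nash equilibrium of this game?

At (U, R), Player A earns 1; switching to D would give 3, so Player A would deviate.
Player B earns 2; switching to L would give -2, so Player B has no profitable deviation.
Since at least one player can profitably deviate, this is not a Nash equilibrium.

No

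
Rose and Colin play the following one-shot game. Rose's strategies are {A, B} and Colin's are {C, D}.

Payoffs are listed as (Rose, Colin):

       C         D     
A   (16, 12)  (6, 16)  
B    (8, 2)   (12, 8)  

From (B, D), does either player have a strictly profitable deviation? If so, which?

Neither

Rose at (B, D) earns 12; deviating to A yields 6 — not better.
Colin earns 8; deviating to C yields 2 — not better.
Neither player can strictly improve; the profile is a Nash equilibrium.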